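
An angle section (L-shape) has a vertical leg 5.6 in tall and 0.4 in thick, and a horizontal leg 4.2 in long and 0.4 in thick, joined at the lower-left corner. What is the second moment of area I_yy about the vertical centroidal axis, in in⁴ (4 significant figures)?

Treat the section as a set of non-overlapping primitives; coordinates are from the bounding-box lower-left.
Vertical leg: 0.4 × 5.6, A = 2.24 in², x = 0.2 in, Ī = 0.0298667 in⁴.
Horizontal leg (remainder): 3.8 × 0.4, A = 1.52 in², x = 2.3 in, Ī = 1.82907 in⁴.
Centroid: x̄ = ΣA·x / ΣA = 1.04894 in.
Transfer each piece to the vertical centroidal axis using Ī + A·d² with d = x − 1.04894:
  vertical leg: d = -0.848936 in → contributes +1.64422 in⁴
  horizontal leg (remainder): d = 1.25106 in → contributes +4.20811 in⁴
Total I = 5.85233 in⁴.

I_yy ≈ 5.852 in⁴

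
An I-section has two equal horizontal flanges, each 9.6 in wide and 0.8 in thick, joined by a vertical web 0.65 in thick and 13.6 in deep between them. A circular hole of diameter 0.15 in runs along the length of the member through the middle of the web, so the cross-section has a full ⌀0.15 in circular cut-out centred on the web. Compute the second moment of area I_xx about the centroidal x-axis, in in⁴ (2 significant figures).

Decompose the section into non-overlapping parts with the origin at the bottom-left of its bounding rectangle.
Bottom flange: 9.6 × 0.8, A = 7.68 in², y = 0.4 in, Ī = 0.4096 in⁴.
Web: 0.65 × 13.6, A = 8.84 in², y = 7.6 in, Ī = 136.3 in⁴.
Top flange: 9.6 × 0.8, A = 7.68 in², y = 14.8 in, Ī = 0.4096 in⁴.
Hole (subtracted): ⌀0.15, A = 0.01767 in², y = 7.6 in, Ī = 0.00002485 in⁴.
By symmetry the centroid is at mid-height, ȳ = 7.6 in.
Transfer each piece to the centroidal x-axis using Ī + A·d² with d = y − 7.6:
  bottom flange: d = -7.2 in → contributes +398.5 in⁴
  web: d = 0 in → contributes +136.3 in⁴
  top flange: d = 7.2 in → contributes +398.5 in⁴
  hole: d = 0 in → contributes −0.00002485 in⁴
Total I = 933.3 in⁴.

I_xx ≈ 930 in⁴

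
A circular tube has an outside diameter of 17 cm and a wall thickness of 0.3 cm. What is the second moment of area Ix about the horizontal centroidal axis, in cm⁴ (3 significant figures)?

Ix ≈ 549 cm⁴

Split into non-overlapping primitives; take the origin at the lower-left of the bounding box.
Outer circle: ⌀17, A = 226.98 cm², y = 8.5 cm, Ī = 4099.8 cm⁴.
Bore (subtracted): ⌀16.4, A = 211.24 cm², y = 8.5 cm, Ī = 3 551 cm⁴.
By symmetry the centroid is at mid-height, ȳ = 8.5 cm.
All pieces are centred on the horizontal centroidal axis, so I = ΣĪ (holes subtracted) = 548.87 cm⁴.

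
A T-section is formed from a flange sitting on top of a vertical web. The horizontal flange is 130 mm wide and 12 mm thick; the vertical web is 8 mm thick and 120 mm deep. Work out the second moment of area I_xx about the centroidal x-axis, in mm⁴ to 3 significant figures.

I_xx ≈ 3.76 × 10⁶ mm⁴

Treat the section as a set of non-overlapping primitives; coordinates are from the bounding-box lower-left.
Flange: 130 × 12, A = 1 560 mm², y = 126 mm, Ī = 18 720 mm⁴.
Web: 8 × 120, A = 960 mm², y = 60 mm, Ī = 1 152 000 mm⁴.
Centroid: ȳ = ΣA·y / ΣA = 100.86 mm.
Transfer each piece to the centroidal x-axis using Ī + A·d² with d = y − 100.86:
  flange: d = 25.143 mm → contributes +1 004 895 mm⁴
  web: d = -40.857 mm → contributes +2 754 534 mm⁴
Total I = 3 759 429 mm⁴.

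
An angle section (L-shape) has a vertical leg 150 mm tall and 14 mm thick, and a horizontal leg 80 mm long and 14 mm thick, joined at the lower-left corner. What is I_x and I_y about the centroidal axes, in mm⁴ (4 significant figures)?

I_x ≈ 6.920 × 10⁶ mm⁴, I_y ≈ 1.396 × 10⁶ mm⁴

Split into non-overlapping primitives; take the origin at the lower-left of the bounding box.
Vertical leg: 14 × 150, A = 2 100 mm², y = 75 mm, Ī = 3 937 500 mm⁴.
Horizontal leg (remainder): 66 × 14, A = 924 mm², y = 7 mm, Ī = 15 092 mm⁴.
Centroid: ȳ = ΣA·y / ΣA = 54.2222 mm.
Transfer each piece to the centroidal x-axis using Ī + A·d² with d = y − 54.2222:
  vertical leg: d = 20.7778 mm → contributes +4 844 104 mm⁴
  horizontal leg (remainder): d = -47.2222 mm → contributes +2 075 555 mm⁴
Total I = 6 919 659 mm⁴.
For the y-axis: x̄ = 19.2222 mm.
Repeating about the centroidal y-axis gives I_y = 1 396 379 mm⁴.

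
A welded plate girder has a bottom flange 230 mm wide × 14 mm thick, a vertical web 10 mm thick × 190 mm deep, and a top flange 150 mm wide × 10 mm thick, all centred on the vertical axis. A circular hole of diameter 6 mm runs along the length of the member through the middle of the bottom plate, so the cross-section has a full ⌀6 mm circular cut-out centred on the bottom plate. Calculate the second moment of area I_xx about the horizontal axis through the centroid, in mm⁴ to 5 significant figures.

I_xx ≈ 4.9312 × 10⁷ mm⁴

Decompose the section into non-overlapping parts with the origin at the bottom-left of its bounding rectangle.
Bottom plate: 230 × 14, A = 3 220 mm², y = 7 mm, Ī = 52593.33 mm⁴.
Web plate: 10 × 190, A = 1 900 mm², y = 109 mm, Ī = 5 715 833 mm⁴.
Top plate: 150 × 10, A = 1 500 mm², y = 209 mm, Ī = 12 500 mm⁴.
Hole (subtracted): ⌀6, A = 28.27433 mm², y = 7 mm, Ī = 63.61725 mm⁴.
Centroid: ȳ = ΣA·y / ΣA = 82.36721 mm.
Transfer each piece to the horizontal axis through the centroid using Ī + A·d² with d = y − 82.36721:
  bottom plate: d = -75.36721 mm → contributes +18 342 892 mm⁴
  web plate: d = 26.63279 mm → contributes +7 063 513 mm⁴
  top plate: d = 126.6328 mm → contributes +24 066 294 mm⁴
  hole: d = -75.36721 mm → contributes −160 668 mm⁴
Total I = 49 312 031 mm⁴.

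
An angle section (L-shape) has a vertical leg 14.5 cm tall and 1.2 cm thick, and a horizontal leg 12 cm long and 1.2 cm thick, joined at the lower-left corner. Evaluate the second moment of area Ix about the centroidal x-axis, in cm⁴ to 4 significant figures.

Break the section into simple shapes (no overlaps), measuring from the bottom-left corner of the bounding box.
Vertical leg: 1.2 × 14.5, A = 17.4 cm², y = 7.25 cm, Ī = 304.863 cm⁴.
Horizontal leg (remainder): 10.8 × 1.2, A = 12.96 cm², y = 0.6 cm, Ī = 1.5552 cm⁴.
Centroid: ȳ = ΣA·y / ΣA = 4.41126 cm.
Transfer each piece to the centroidal x-axis using Ī + A·d² with d = y − 4.41126:
  vertical leg: d = 2.83874 cm → contributes +445.079 cm⁴
  horizontal leg (remainder): d = -3.81126 cm → contributes +189.809 cm⁴
Total I = 634.888 cm⁴.

Ix ≈ 634.9 cm⁴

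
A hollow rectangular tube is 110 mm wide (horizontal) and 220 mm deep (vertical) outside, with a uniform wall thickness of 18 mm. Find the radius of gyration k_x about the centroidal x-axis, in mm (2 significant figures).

Split into non-overlapping primitives; take the origin at the lower-left of the bounding box.
Outer rectangle: 110 × 220, A = 24 200 mm², y = 110 mm, Ī = 97 606 667 mm⁴.
Inner void (subtracted): 74 × 184, A = 13 616 mm², y = 110 mm, Ī = 38 415 275 mm⁴.
By symmetry the centroid is at mid-height, ȳ = 110 mm.
All pieces are centred on the centroidal x-axis, so I = ΣĪ (holes subtracted) = 59 191 392 mm⁴.
Radius of gyration: k = √(I/A) = √(59 191 392 / 10 584) = 74.78 mm.

k_x ≈ 75 mm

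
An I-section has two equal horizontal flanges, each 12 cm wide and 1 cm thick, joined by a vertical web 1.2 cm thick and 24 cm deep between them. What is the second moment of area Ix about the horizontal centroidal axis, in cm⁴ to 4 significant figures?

Ix ≈ 5134 cm⁴

Break the section into simple shapes (no overlaps), measuring from the bottom-left corner of the bounding box.
Bottom flange: 12 × 1, A = 12 cm², y = 0.5 cm, Ī = 1 cm⁴.
Web: 1.2 × 24, A = 28.8 cm², y = 13 cm, Ī = 1382.4 cm⁴.
Top flange: 12 × 1, A = 12 cm², y = 25.5 cm, Ī = 1 cm⁴.
By symmetry the centroid is at mid-height, ȳ = 13 cm.
Transfer each piece to the horizontal centroidal axis using Ī + A·d² with d = y − 13:
  bottom flange: d = -12.5 cm → contributes +1 876 cm⁴
  web: d = 0 cm → contributes +1382.4 cm⁴
  top flange: d = 12.5 cm → contributes +1 876 cm⁴
Total I = 5134.4 cm⁴.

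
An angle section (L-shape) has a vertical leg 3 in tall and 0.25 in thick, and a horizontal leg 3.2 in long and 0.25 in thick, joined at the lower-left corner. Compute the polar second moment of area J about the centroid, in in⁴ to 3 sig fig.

Split into non-overlapping primitives; take the origin at the lower-left of the bounding box.
Vertical leg: 0.25 × 3, A = 0.75 in², y = 1.5 in, Ī = 0.5625 in⁴.
Horizontal leg (remainder): 2.95 × 0.25, A = 0.7375 in², y = 0.125 in, Ī = 0.0038411 in⁴.
Centroid: ȳ = ΣA·y / ΣA = 0.81828 in.
Transfer each piece to the centroidal x-axis using Ī + A·d² with d = y − 0.81828:
  vertical leg: d = 0.68172 in → contributes +0.91106 in⁴
  horizontal leg (remainder): d = -0.69328 in → contributes +0.35831 in⁴
Total I = 1.2694 in⁴.
For the y-axis: x̄ = 0.91828 in.
Repeating about the centroidal y-axis gives I_y = 1.4907 in⁴.
Polar second moment: J = I_x + I_y = 2.76 in⁴.

J ≈ 2.76 in⁴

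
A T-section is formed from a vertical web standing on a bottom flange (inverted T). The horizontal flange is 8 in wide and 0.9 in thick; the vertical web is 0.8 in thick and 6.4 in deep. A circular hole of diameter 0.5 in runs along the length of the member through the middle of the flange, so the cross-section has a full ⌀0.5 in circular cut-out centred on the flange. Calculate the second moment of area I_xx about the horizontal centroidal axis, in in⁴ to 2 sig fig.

Split into non-overlapping primitives; take the origin at the lower-left of the bounding box.
Flange: 8 × 0.9, A = 7.2 in², y = 0.45 in, Ī = 0.486 in⁴.
Web: 0.8 × 6.4, A = 5.12 in², y = 4.1 in, Ī = 17.48 in⁴.
Hole (subtracted): ⌀0.5, A = 0.1963 in², y = 0.45 in, Ī = 0.003068 in⁴.
Centroid: ȳ = ΣA·y / ΣA = 1.991 in.
Transfer each piece to the horizontal centroidal axis using Ī + A·d² with d = y − 1.991:
  flange: d = -1.541 in → contributes +17.59 in⁴
  web: d = 2.109 in → contributes +40.24 in⁴
  hole: d = -1.541 in → contributes −0.4696 in⁴
Total I = 57.36 in⁴.

I_xx ≈ 57 in⁴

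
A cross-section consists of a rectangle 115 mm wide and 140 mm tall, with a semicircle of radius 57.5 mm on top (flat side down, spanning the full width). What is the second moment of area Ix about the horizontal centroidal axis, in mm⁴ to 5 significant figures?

Ix ≈ 6.2492 × 10⁷ mm⁴

Split into non-overlapping primitives; take the origin at the lower-left of the bounding box.
Rectangular body: 115 × 140, A = 16 100 mm², y = 70 mm, Ī = 26 296 667 mm⁴.
Semicircular cap: semicircle r = 57.5, A = 5193.445 mm², y = 164.4038 mm, Ī = 1 199 785 mm⁴.
Centroid: ȳ = ΣA·y / ΣA = 93.02496 mm.
Transfer each piece to the horizontal centroidal axis using Ī + A·d² with d = y − 93.02496:
  rectangular body: d = -23.02496 mm → contributes +34 832 063 mm⁴
  semicircular cap: d = 71.3788 mm → contributes +27 660 039 mm⁴
Total I = 62 492 102 mm⁴.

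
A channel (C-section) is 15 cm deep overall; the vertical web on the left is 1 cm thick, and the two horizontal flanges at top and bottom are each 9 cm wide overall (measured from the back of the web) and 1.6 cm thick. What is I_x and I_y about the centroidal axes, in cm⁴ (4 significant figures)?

I_x ≈ 1436 cm⁴, I_y ≈ 329.3 cm⁴

Split into non-overlapping primitives; take the origin at the lower-left of the bounding box.
Web: 1 × 15, A = 15 cm², y = 7.5 cm, Ī = 281.25 cm⁴.
Top flange (beyond web): 8 × 1.6, A = 12.8 cm², y = 14.2 cm, Ī = 2.73067 cm⁴.
Bottom flange (beyond web): 8 × 1.6, A = 12.8 cm², y = 0.8 cm, Ī = 2.73067 cm⁴.
By symmetry the centroid is at mid-height, ȳ = 7.5 cm.
Transfer each piece to the centroidal x-axis using Ī + A·d² with d = y − 7.5:
  web: d = 0 cm → contributes +281.25 cm⁴
  top flange (beyond web): d = 6.7 cm → contributes +577.323 cm⁴
  bottom flange (beyond web): d = -6.7 cm → contributes +577.323 cm⁴
Total I = 1435.9 cm⁴.
For the y-axis: x̄ = 3.33744 cm.
Repeating about the centroidal y-axis gives I_y = 329.31 cm⁴.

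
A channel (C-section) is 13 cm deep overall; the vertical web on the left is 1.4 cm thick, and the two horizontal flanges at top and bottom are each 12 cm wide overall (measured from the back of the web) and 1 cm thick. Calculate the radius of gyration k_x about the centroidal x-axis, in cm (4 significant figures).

Treat the section as a set of non-overlapping primitives; coordinates are from the bounding-box lower-left.
Web: 1.4 × 13, A = 18.2 cm², y = 6.5 cm, Ī = 256.317 cm⁴.
Top flange (beyond web): 10.6 × 1, A = 10.6 cm², y = 12.5 cm, Ī = 0.883333 cm⁴.
Bottom flange (beyond web): 10.6 × 1, A = 10.6 cm², y = 0.5 cm, Ī = 0.883333 cm⁴.
By symmetry the centroid is at mid-height, ȳ = 6.5 cm.
Transfer each piece to the centroidal x-axis using Ī + A·d² with d = y − 6.5:
  web: d = 0 cm → contributes +256.317 cm⁴
  top flange (beyond web): d = 6 cm → contributes +382.483 cm⁴
  bottom flange (beyond web): d = -6 cm → contributes +382.483 cm⁴
Total I = 1021.28 cm⁴.
Radius of gyration: k = √(I/A) = √(1021.28 / 39.4) = 5.09126 cm.

k_x ≈ 5.091 cm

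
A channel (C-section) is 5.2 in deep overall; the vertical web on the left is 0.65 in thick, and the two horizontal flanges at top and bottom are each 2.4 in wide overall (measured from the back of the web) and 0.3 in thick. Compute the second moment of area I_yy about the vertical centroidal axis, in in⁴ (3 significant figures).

I_yy ≈ 1.54 in⁴

Treat the section as a set of non-overlapping primitives; coordinates are from the bounding-box lower-left.
Web: 0.65 × 5.2, A = 3.38 in², x = 0.325 in, Ī = 0.119 in⁴.
Top flange (beyond web): 1.75 × 0.3, A = 0.525 in², x = 1.525 in, Ī = 0.13398 in⁴.
Bottom flange (beyond web): 1.75 × 0.3, A = 0.525 in², x = 1.525 in, Ī = 0.13398 in⁴.
Centroid: x̄ = ΣA·x / ΣA = 0.60942 in.
Transfer each piece to the vertical centroidal axis using Ī + A·d² with d = x − 0.60942:
  web: d = -0.28442 in → contributes +0.39244 in⁴
  top flange (beyond web): d = 0.91558 in → contributes +0.57408 in⁴
  bottom flange (beyond web): d = 0.91558 in → contributes +0.57408 in⁴
Total I = 1.5406 in⁴.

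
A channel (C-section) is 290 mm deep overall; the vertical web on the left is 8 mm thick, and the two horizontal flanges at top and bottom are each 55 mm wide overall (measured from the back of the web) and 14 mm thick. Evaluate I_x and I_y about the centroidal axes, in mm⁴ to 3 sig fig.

Break the section into simple shapes (no overlaps), measuring from the bottom-left corner of the bounding box.
Web: 8 × 290, A = 2 320 mm², y = 145 mm, Ī = 16 259 333 mm⁴.
Top flange (beyond web): 47 × 14, A = 658 mm², y = 283 mm, Ī = 10 747 mm⁴.
Bottom flange (beyond web): 47 × 14, A = 658 mm², y = 7 mm, Ī = 10 747 mm⁴.
By symmetry the centroid is at mid-height, ȳ = 145 mm.
Transfer each piece to the centroidal x-axis using Ī + A·d² with d = y − 145:
  web: d = 0 mm → contributes +16 259 333 mm⁴
  top flange (beyond web): d = 138 mm → contributes +12 541 699 mm⁴
  bottom flange (beyond web): d = -138 mm → contributes +12 541 699 mm⁴
Total I = 41 342 732 mm⁴.
For the y-axis: x̄ = 13.953 mm.
Repeating about the centroidal y-axis gives I_y = 889 644 mm⁴.

I_x ≈ 4.13 × 10⁷ mm⁴, I_y ≈ 8.90 × 10⁵ mm⁴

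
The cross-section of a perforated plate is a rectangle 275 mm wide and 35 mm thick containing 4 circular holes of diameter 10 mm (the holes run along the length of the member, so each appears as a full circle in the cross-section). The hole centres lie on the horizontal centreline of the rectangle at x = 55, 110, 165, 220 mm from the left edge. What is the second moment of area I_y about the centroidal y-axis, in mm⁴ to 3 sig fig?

Break the section into simple shapes (no overlaps), measuring from the bottom-left corner of the bounding box.
Plate: 275 × 35, A = 9 625 mm², x = 137.5 mm, Ī = 60 657 552 mm⁴.
Hole 1 (subtracted): ⌀10, A = 78.54 mm², x = 55 mm, Ī = 490.87 mm⁴.
Hole 2 (subtracted): ⌀10, A = 78.54 mm², x = 110 mm, Ī = 490.87 mm⁴.
Hole 3 (subtracted): ⌀10, A = 78.54 mm², x = 165 mm, Ī = 490.87 mm⁴.
Hole 4 (subtracted): ⌀10, A = 78.54 mm², x = 220 mm, Ī = 490.87 mm⁴.
By symmetry the centroid is at mid-width, x̄ = 137.5 mm.
Transfer each piece to the centroidal y-axis using Ī + A·d² with d = x − 137.5:
  plate: d = 0 mm → contributes +60 657 552 mm⁴
  hole 1: d = -82.5 mm → contributes −535 052 mm⁴
  hole 2: d = -27.5 mm → contributes −59 887 mm⁴
  hole 3: d = 27.5 mm → contributes −59 887 mm⁴
  hole 4: d = 82.5 mm → contributes −535 052 mm⁴
Total I = 59 467 674 mm⁴.

I_y ≈ 5.95 × 10⁷ mm⁴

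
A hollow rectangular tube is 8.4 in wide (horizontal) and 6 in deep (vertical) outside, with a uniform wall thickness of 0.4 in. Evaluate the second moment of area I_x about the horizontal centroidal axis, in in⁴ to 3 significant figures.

I_x ≈ 62.1 in⁴

Break the section into simple shapes (no overlaps), measuring from the bottom-left corner of the bounding box.
Outer rectangle: 8.4 × 6, A = 50.4 in², y = 3 in, Ī = 151.2 in⁴.
Inner void (subtracted): 7.6 × 5.2, A = 39.52 in², y = 3 in, Ī = 89.052 in⁴.
By symmetry the centroid is at mid-height, ȳ = 3 in.
All pieces are centred on the horizontal centroidal axis, so I = ΣĪ (holes subtracted) = 62.148 in⁴.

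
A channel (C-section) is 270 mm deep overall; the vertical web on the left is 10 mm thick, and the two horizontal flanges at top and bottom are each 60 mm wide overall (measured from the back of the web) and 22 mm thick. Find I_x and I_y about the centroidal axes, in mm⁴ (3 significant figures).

I_x ≈ 5.03 × 10⁷ mm⁴, I_y ≈ 1.57 × 10⁶ mm⁴

Break the section into simple shapes (no overlaps), measuring from the bottom-left corner of the bounding box.
Web: 10 × 270, A = 2 700 mm², y = 135 mm, Ī = 16 402 500 mm⁴.
Top flange (beyond web): 50 × 22, A = 1 100 mm², y = 259 mm, Ī = 44 367 mm⁴.
Bottom flange (beyond web): 50 × 22, A = 1 100 mm², y = 11 mm, Ī = 44 367 mm⁴.
By symmetry the centroid is at mid-height, ȳ = 135 mm.
Transfer each piece to the centroidal x-axis using Ī + A·d² with d = y − 135:
  web: d = 0 mm → contributes +16 402 500 mm⁴
  top flange (beyond web): d = 124 mm → contributes +16 957 967 mm⁴
  bottom flange (beyond web): d = -124 mm → contributes +16 957 967 mm⁴
Total I = 50 318 433 mm⁴.
For the y-axis: x̄ = 18.469 mm.
Repeating about the centroidal y-axis gives I_y = 1 571 854 mm⁴.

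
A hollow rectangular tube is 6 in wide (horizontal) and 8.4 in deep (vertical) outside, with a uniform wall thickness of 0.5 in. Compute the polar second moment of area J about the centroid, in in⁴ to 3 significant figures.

J ≈ 202 in⁴

Treat the section as a set of non-overlapping primitives; coordinates are from the bounding-box lower-left.
Outer rectangle: 6 × 8.4, A = 50.4 in², y = 4.2 in, Ī = 296.35 in⁴.
Inner void (subtracted): 5 × 7.4, A = 37 in², y = 4.2 in, Ī = 168.84 in⁴.
By symmetry the centroid is at mid-height, ȳ = 4.2 in.
All pieces are centred on the centroidal x-axis, so I = ΣĪ (holes subtracted) = 127.51 in⁴.
Repeating about the centroidal y-axis gives I_y = 74.117 in⁴.
Polar second moment: J = I_x + I_y = 201.63 in⁴.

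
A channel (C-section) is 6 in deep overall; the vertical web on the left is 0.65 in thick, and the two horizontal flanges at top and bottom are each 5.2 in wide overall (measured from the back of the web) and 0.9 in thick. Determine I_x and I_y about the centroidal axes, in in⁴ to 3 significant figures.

I_x ≈ 65.5 in⁴, I_y ≈ 32.1 in⁴

Split into non-overlapping primitives; take the origin at the lower-left of the bounding box.
Web: 0.65 × 6, A = 3.9 in², y = 3 in, Ī = 11.7 in⁴.
Top flange (beyond web): 4.55 × 0.9, A = 4.095 in², y = 5.55 in, Ī = 0.27641 in⁴.
Bottom flange (beyond web): 4.55 × 0.9, A = 4.095 in², y = 0.45 in, Ī = 0.27641 in⁴.
By symmetry the centroid is at mid-height, ȳ = 3 in.
Transfer each piece to the centroidal x-axis using Ī + A·d² with d = y − 3:
  web: d = 0 in → contributes +11.7 in⁴
  top flange (beyond web): d = 2.55 in → contributes +26.904 in⁴
  bottom flange (beyond web): d = -2.55 in → contributes +26.904 in⁴
Total I = 65.508 in⁴.
For the y-axis: x̄ = 2.0863 in.
Repeating about the centroidal y-axis gives I_y = 32.126 in⁴.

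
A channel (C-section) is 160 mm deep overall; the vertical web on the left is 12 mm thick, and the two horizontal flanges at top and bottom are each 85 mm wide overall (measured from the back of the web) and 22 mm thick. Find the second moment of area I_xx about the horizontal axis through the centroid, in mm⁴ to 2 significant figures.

I_xx ≈ 2.0 × 10⁷ mm⁴

Treat the section as a set of non-overlapping primitives; coordinates are from the bounding-box lower-left.
Web: 12 × 160, A = 1 920 mm², y = 80 mm, Ī = 4 096 000 mm⁴.
Top flange (beyond web): 73 × 22, A = 1 606 mm², y = 149 mm, Ī = 64 775 mm⁴.
Bottom flange (beyond web): 73 × 22, A = 1 606 mm², y = 11 mm, Ī = 64 775 mm⁴.
By symmetry the centroid is at mid-height, ȳ = 80 mm.
Transfer each piece to the horizontal axis through the centroid using Ī + A·d² with d = y − 80:
  web: d = 0 mm → contributes +4 096 000 mm⁴
  top flange (beyond web): d = 69 mm → contributes +7 710 941 mm⁴
  bottom flange (beyond web): d = -69 mm → contributes +7 710 941 mm⁴
Total I = 19 517 883 mm⁴.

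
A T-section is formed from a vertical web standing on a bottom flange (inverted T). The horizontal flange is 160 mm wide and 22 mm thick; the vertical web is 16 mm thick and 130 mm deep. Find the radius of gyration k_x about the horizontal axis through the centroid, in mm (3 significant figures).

k_x ≈ 43.6 mm

Treat the section as a set of non-overlapping primitives; coordinates are from the bounding-box lower-left.
Flange: 160 × 22, A = 3 520 mm², y = 11 mm, Ī = 141 973 mm⁴.
Web: 16 × 130, A = 2 080 mm², y = 87 mm, Ī = 2 929 333 mm⁴.
Centroid: ȳ = ΣA·y / ΣA = 39.229 mm.
Transfer each piece to the horizontal axis through the centroid using Ī + A·d² with d = y − 39.229:
  flange: d = -28.229 mm → contributes +2 946 893 mm⁴
  web: d = 47.771 mm → contributes +7 676 121 mm⁴
Total I = 10 623 014 mm⁴.
Radius of gyration: k = √(I/A) = √(10 623 014 / 5 600) = 43.554 mm.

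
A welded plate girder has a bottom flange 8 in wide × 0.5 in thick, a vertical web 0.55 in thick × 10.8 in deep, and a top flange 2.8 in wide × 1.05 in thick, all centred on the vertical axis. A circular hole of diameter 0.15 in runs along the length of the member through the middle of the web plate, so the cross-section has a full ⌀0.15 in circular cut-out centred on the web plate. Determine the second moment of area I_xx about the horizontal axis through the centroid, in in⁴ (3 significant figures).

Decompose the section into non-overlapping parts with the origin at the bottom-left of its bounding rectangle.
Bottom plate: 8 × 0.5, A = 4 in², y = 0.25 in, Ī = 0.083333 in⁴.
Web plate: 0.55 × 10.8, A = 5.94 in², y = 5.9 in, Ī = 57.737 in⁴.
Top plate: 2.8 × 1.05, A = 2.94 in², y = 11.825 in, Ī = 0.27011 in⁴.
Hole (subtracted): ⌀0.15, A = 0.017671 in², y = 5.9 in, Ī = 0.00002485 in⁴.
Centroid: ȳ = ΣA·y / ΣA = 5.4972 in.
Transfer each piece to the horizontal axis through the centroid using Ī + A·d² with d = y − 5.4972:
  bottom plate: d = -5.2472 in → contributes +110.22 in⁴
  web plate: d = 0.40277 in → contributes +58.7 in⁴
  top plate: d = 6.3278 in → contributes +117.99 in⁴
  hole: d = 0.40277 in → contributes −0.0028915 in⁴
Total I = 286.9 in⁴.

I_xx ≈ 287 in⁴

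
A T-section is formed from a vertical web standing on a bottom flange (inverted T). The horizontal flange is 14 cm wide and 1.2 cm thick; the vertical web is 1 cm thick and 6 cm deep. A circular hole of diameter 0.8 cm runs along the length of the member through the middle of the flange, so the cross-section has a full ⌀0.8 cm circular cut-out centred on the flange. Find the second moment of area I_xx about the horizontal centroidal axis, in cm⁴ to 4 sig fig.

I_xx ≈ 76.83 cm⁴

Split into non-overlapping primitives; take the origin at the lower-left of the bounding box.
Flange: 14 × 1.2, A = 16.8 cm², y = 0.6 cm, Ī = 2.016 cm⁴.
Web: 1 × 6, A = 6 cm², y = 4.2 cm, Ī = 18 cm⁴.
Hole (subtracted): ⌀0.8, A = 0.502655 cm², y = 0.6 cm, Ī = 0.0201062 cm⁴.
Centroid: ȳ = ΣA·y / ΣA = 1.56873 cm.
Transfer each piece to the horizontal centroidal axis using Ī + A·d² with d = y − 1.56873:
  flange: d = -0.968725 cm → contributes +17.7816 cm⁴
  web: d = 2.63127 cm → contributes +59.5416 cm⁴
  hole: d = -0.968725 cm → contributes −0.491812 cm⁴
Total I = 76.8314 cm⁴.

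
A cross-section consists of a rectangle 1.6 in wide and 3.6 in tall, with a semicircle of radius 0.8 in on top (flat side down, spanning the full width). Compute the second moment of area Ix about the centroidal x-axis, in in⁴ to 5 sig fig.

Treat the section as a set of non-overlapping primitives; coordinates are from the bounding-box lower-left.
Rectangular body: 1.6 × 3.6, A = 5.76 in², y = 1.8 in, Ī = 6.2208 in⁴.
Semicircular cap: semicircle r = 0.8, A = 1.00531 in², y = 3.939531 in, Ī = 0.04495645 in⁴.
Centroid: ȳ = ΣA·y / ΣA = 2.117929 in.
Transfer each piece to the centroidal x-axis using Ī + A·d² with d = y − 2.117929:
  rectangular body: d = -0.3179294 in → contributes +6.803016 in⁴
  semicircular cap: d = 1.821601 in → contributes +3.380806 in⁴
Total I = 10.18382 in⁴.

Ix ≈ 10.184 in⁴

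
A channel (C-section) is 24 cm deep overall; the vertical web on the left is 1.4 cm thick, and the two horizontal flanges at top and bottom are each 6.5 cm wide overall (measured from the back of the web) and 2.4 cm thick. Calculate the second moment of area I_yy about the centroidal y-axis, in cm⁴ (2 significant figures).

Split into non-overlapping primitives; take the origin at the lower-left of the bounding box.
Web: 1.4 × 24, A = 33.6 cm², x = 0.7 cm, Ī = 5.488 cm⁴.
Top flange (beyond web): 5.1 × 2.4, A = 12.24 cm², x = 3.95 cm, Ī = 26.53 cm⁴.
Bottom flange (beyond web): 5.1 × 2.4, A = 12.24 cm², x = 3.95 cm, Ī = 26.53 cm⁴.
Centroid: x̄ = ΣA·x / ΣA = 2.07 cm.
Transfer each piece to the centroidal y-axis using Ī + A·d² with d = x − 2.07:
  web: d = -1.37 cm → contributes +68.54 cm⁴
  top flange (beyond web): d = 1.88 cm → contributes +69.8 cm⁴
  bottom flange (beyond web): d = 1.88 cm → contributes +69.8 cm⁴
Total I = 208.1 cm⁴.

I_yy ≈ 210 cm⁴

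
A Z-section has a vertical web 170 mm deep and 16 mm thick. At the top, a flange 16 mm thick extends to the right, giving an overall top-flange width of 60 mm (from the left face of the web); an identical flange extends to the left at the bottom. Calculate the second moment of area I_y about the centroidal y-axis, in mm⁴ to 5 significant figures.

I_y ≈ 1.5524 × 10⁶ mm⁴

Treat the section as a set of non-overlapping primitives; coordinates are from the bounding-box lower-left.
Web: 16 × 170, A = 2 720 mm², x = 52 mm, Ī = 58026.67 mm⁴.
Top flange (beyond web): 44 × 16, A = 704 mm², x = 82 mm, Ī = 113578.7 mm⁴.
Bottom flange (beyond web): 44 × 16, A = 704 mm², x = 22 mm, Ī = 113578.7 mm⁴.
Centroid: x̄ = ΣA·x / ΣA = 52 mm.
Transfer each piece to the centroidal y-axis using Ī + A·d² with d = x − 52:
  web: d = 0 mm → contributes +58026.67 mm⁴
  top flange (beyond web): d = 30 mm → contributes +747178.7 mm⁴
  bottom flange (beyond web): d = -30 mm → contributes +747178.7 mm⁴
Total I = 1 552 384 mm⁴.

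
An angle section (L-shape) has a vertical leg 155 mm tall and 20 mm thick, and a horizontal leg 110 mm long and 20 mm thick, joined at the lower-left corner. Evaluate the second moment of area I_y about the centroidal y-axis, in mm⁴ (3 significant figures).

I_y ≈ 4.76 × 10⁶ mm⁴

Treat the section as a set of non-overlapping primitives; coordinates are from the bounding-box lower-left.
Vertical leg: 20 × 155, A = 3 100 mm², x = 10 mm, Ī = 103 333 mm⁴.
Horizontal leg (remainder): 90 × 20, A = 1 800 mm², x = 65 mm, Ī = 1 215 000 mm⁴.
Centroid: x̄ = ΣA·x / ΣA = 30.204 mm.
Transfer each piece to the centroidal y-axis using Ī + A·d² with d = x − 30.204:
  vertical leg: d = -20.204 mm → contributes +1 368 769 mm⁴
  horizontal leg (remainder): d = 34.796 mm → contributes +3 394 361 mm⁴
Total I = 4 763 129 mm⁴.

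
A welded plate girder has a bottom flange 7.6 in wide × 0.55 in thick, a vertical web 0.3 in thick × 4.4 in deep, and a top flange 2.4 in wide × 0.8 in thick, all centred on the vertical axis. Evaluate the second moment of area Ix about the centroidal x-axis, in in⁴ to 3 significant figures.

Ix ≈ 37.1 in⁴

Decompose the section into non-overlapping parts with the origin at the bottom-left of its bounding rectangle.
Bottom plate: 7.6 × 0.55, A = 4.18 in², y = 0.275 in, Ī = 0.10537 in⁴.
Web plate: 0.3 × 4.4, A = 1.32 in², y = 2.75 in, Ī = 2.1296 in⁴.
Top plate: 2.4 × 0.8, A = 1.92 in², y = 5.35 in, Ī = 0.1024 in⁴.
Centroid: ȳ = ΣA·y / ΣA = 2.0285 in.
Transfer each piece to the centroidal x-axis using Ī + A·d² with d = y − 2.0285:
  bottom plate: d = -1.7535 in → contributes +12.958 in⁴
  web plate: d = 0.7215 in → contributes +2.8167 in⁴
  top plate: d = 3.3215 in → contributes +21.284 in⁴
Total I = 37.059 in⁴.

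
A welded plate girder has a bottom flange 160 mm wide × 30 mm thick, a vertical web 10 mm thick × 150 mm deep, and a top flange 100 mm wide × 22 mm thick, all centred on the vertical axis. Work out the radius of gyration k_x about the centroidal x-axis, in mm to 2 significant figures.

Treat the section as a set of non-overlapping primitives; coordinates are from the bounding-box lower-left.
Bottom plate: 160 × 30, A = 4 800 mm², y = 15 mm, Ī = 360 000 mm⁴.
Web plate: 10 × 150, A = 1 500 mm², y = 105 mm, Ī = 2 812 500 mm⁴.
Top plate: 100 × 22, A = 2 200 mm², y = 191 mm, Ī = 88 733 mm⁴.
Centroid: ȳ = ΣA·y / ΣA = 76.44 mm.
Transfer each piece to the centroidal x-axis using Ī + A·d² with d = y − 76.44:
  bottom plate: d = -61.44 mm → contributes +18 476 618 mm⁴
  web plate: d = 28.56 mm → contributes +4 036 414 mm⁴
  top plate: d = 114.6 mm → contributes +28 963 891 mm⁴
Total I = 51 476 923 mm⁴.
Radius of gyration: k = √(I/A) = √(51 476 923 / 8 500) = 77.82 mm.

k_x ≈ 78 mm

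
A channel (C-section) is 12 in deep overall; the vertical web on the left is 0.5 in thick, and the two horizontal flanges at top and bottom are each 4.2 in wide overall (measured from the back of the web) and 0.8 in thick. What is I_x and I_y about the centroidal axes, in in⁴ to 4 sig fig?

Split into non-overlapping primitives; take the origin at the lower-left of the bounding box.
Web: 0.5 × 12, A = 6 in², y = 6 in, Ī = 72 in⁴.
Top flange (beyond web): 3.7 × 0.8, A = 2.96 in², y = 11.6 in, Ī = 0.157867 in⁴.
Bottom flange (beyond web): 3.7 × 0.8, A = 2.96 in², y = 0.4 in, Ī = 0.157867 in⁴.
By symmetry the centroid is at mid-height, ȳ = 6 in.
Transfer each piece to the centroidal x-axis using Ī + A·d² with d = y − 6:
  web: d = 0 in → contributes +72 in⁴
  top flange (beyond web): d = 5.6 in → contributes +92.9835 in⁴
  bottom flange (beyond web): d = -5.6 in → contributes +92.9835 in⁴
Total I = 257.967 in⁴.
For the y-axis: x̄ = 1.29295 in.
Repeating about the centroidal y-axis gives I_y = 20.0199 in⁴.

I_x ≈ 258.0 in⁴, I_y ≈ 20.02 in⁴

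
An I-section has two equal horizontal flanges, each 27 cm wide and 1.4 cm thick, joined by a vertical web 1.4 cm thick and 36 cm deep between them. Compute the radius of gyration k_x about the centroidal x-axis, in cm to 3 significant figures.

k_x ≈ 15.9 cm

Split into non-overlapping primitives; take the origin at the lower-left of the bounding box.
Bottom flange: 27 × 1.4, A = 37.8 cm², y = 0.7 cm, Ī = 6.174 cm⁴.
Web: 1.4 × 36, A = 50.4 cm², y = 19.4 cm, Ī = 5443.2 cm⁴.
Top flange: 27 × 1.4, A = 37.8 cm², y = 38.1 cm, Ī = 6.174 cm⁴.
By symmetry the centroid is at mid-height, ȳ = 19.4 cm.
Transfer each piece to the centroidal x-axis using Ī + A·d² with d = y − 19.4:
  bottom flange: d = -18.7 cm → contributes +13 224 cm⁴
  web: d = 0 cm → contributes +5443.2 cm⁴
  top flange: d = 18.7 cm → contributes +13 224 cm⁴
Total I = 31 892 cm⁴.
Radius of gyration: k = √(I/A) = √(31 892 / 126) = 15.909 cm.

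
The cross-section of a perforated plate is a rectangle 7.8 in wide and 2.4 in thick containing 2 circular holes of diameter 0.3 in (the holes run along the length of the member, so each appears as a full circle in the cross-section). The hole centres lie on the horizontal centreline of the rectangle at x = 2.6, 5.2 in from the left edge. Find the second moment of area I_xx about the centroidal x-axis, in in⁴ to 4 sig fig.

Split into non-overlapping primitives; take the origin at the lower-left of the bounding box.
Plate: 7.8 × 2.4, A = 18.72 in², y = 1.2 in, Ī = 8.9856 in⁴.
Hole 1 (subtracted): ⌀0.3, A = 0.0706858 in², y = 1.2 in, Ī = 0.000397608 in⁴.
Hole 2 (subtracted): ⌀0.3, A = 0.0706858 in², y = 1.2 in, Ī = 0.000397608 in⁴.
By symmetry the centroid is at mid-height, ȳ = 1.2 in.
All pieces are centred on the centroidal x-axis, so I = ΣĪ (holes subtracted) = 8.9848 in⁴.

I_xx ≈ 8.985 in⁴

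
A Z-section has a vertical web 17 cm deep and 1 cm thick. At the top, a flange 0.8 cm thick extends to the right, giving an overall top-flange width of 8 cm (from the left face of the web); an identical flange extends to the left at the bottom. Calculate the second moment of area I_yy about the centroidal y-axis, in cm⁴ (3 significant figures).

Treat the section as a set of non-overlapping primitives; coordinates are from the bounding-box lower-left.
Web: 1 × 17, A = 17 cm², x = 7.5 cm, Ī = 1.4167 cm⁴.
Top flange (beyond web): 7 × 0.8, A = 5.6 cm², x = 11.5 cm, Ī = 22.867 cm⁴.
Bottom flange (beyond web): 7 × 0.8, A = 5.6 cm², x = 3.5 cm, Ī = 22.867 cm⁴.
Centroid: x̄ = ΣA·x / ΣA = 7.5 cm.
Transfer each piece to the centroidal y-axis using Ī + A·d² with d = x − 7.5:
  web: d = 0 cm → contributes +1.4167 cm⁴
  top flange (beyond web): d = 4 cm → contributes +112.47 cm⁴
  bottom flange (beyond web): d = -4 cm → contributes +112.47 cm⁴
Total I = 226.35 cm⁴.

I_yy ≈ 226 cm⁴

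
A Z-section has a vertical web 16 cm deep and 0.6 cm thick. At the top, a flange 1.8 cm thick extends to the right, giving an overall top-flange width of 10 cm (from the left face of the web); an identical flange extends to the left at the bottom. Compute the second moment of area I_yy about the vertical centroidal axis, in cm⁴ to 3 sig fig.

Decompose the section into non-overlapping parts with the origin at the bottom-left of its bounding rectangle.
Web: 0.6 × 16, A = 9.6 cm², x = 9.7 cm, Ī = 0.288 cm⁴.
Top flange (beyond web): 9.4 × 1.8, A = 16.92 cm², x = 14.7 cm, Ī = 124.59 cm⁴.
Bottom flange (beyond web): 9.4 × 1.8, A = 16.92 cm², x = 4.7 cm, Ī = 124.59 cm⁴.
Centroid: x̄ = ΣA·x / ΣA = 9.7 cm.
Transfer each piece to the vertical centroidal axis using Ī + A·d² with d = x − 9.7:
  web: d = 0 cm → contributes +0.288 cm⁴
  top flange (beyond web): d = 5 cm → contributes +547.59 cm⁴
  bottom flange (beyond web): d = -5 cm → contributes +547.59 cm⁴
Total I = 1095.5 cm⁴.

I_yy ≈ 1100 cm⁴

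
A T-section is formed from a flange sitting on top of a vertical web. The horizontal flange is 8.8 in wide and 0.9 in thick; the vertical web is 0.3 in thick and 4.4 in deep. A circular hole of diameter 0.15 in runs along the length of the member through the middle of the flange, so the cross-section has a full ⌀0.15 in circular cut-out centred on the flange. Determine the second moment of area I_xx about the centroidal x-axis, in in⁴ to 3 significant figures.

Break the section into simple shapes (no overlaps), measuring from the bottom-left corner of the bounding box.
Flange: 8.8 × 0.9, A = 7.92 in², y = 4.85 in, Ī = 0.5346 in⁴.
Web: 0.3 × 4.4, A = 1.32 in², y = 2.2 in, Ī = 2.1296 in⁴.
Hole (subtracted): ⌀0.15, A = 0.017671 in², y = 4.85 in, Ī = 0.00002485 in⁴.
Centroid: ȳ = ΣA·y / ΣA = 4.4707 in.
Transfer each piece to the centroidal x-axis using Ī + A·d² with d = y − 4.4707:
  flange: d = 0.3793 in → contributes +1.674 in⁴
  web: d = -2.2707 in → contributes +8.9356 in⁴
  hole: d = 0.3793 in → contributes −0.0025672 in⁴
Total I = 10.607 in⁴.

I_xx ≈ 10.6 in⁴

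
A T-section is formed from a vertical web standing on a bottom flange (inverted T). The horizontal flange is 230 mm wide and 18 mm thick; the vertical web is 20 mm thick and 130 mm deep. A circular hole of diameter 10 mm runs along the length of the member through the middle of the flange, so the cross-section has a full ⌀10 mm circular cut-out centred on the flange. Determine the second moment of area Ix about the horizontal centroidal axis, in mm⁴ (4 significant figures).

Break the section into simple shapes (no overlaps), measuring from the bottom-left corner of the bounding box.
Flange: 230 × 18, A = 4 140 mm², y = 9 mm, Ī = 111 780 mm⁴.
Web: 20 × 130, A = 2 600 mm², y = 83 mm, Ī = 3 661 667 mm⁴.
Hole (subtracted): ⌀10, A = 78.5398 mm², y = 9 mm, Ī = 490.874 mm⁴.
Centroid: ȳ = ΣA·y / ΣA = 37.8826 mm.
Transfer each piece to the horizontal centroidal axis using Ī + A·d² with d = y − 37.8826:
  flange: d = -28.8826 mm → contributes +3 565 377 mm⁴
  web: d = 45.1174 mm → contributes +8 954 184 mm⁴
  hole: d = -28.8826 mm → contributes −66 009 mm⁴
Total I = 12 453 552 mm⁴.

Ix ≈ 1.245 × 10⁷ mm⁴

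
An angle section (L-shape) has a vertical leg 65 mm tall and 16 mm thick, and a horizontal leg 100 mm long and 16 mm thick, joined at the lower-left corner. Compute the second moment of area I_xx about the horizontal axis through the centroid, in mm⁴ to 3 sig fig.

Split into non-overlapping primitives; take the origin at the lower-left of the bounding box.
Vertical leg: 16 × 65, A = 1 040 mm², y = 32.5 mm, Ī = 366 167 mm⁴.
Horizontal leg (remainder): 84 × 16, A = 1 344 mm², y = 8 mm, Ī = 28 672 mm⁴.
Centroid: ȳ = ΣA·y / ΣA = 18.688 mm.
Transfer each piece to the horizontal axis through the centroid using Ī + A·d² with d = y − 18.688:
  vertical leg: d = 13.812 mm → contributes +564 571 mm⁴
  horizontal leg (remainder): d = -10.688 mm → contributes +182 199 mm⁴
Total I = 746 770 mm⁴.

I_xx ≈ 7.47 × 10⁵ mm⁴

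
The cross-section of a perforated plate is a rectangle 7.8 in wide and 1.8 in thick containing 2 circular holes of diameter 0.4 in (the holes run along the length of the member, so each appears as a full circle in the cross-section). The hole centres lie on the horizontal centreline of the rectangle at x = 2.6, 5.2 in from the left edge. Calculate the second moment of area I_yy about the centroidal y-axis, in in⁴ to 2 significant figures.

Decompose the section into non-overlapping parts with the origin at the bottom-left of its bounding rectangle.
Plate: 7.8 × 1.8, A = 14.04 in², x = 3.9 in, Ī = 71.18 in⁴.
Hole 1 (subtracted): ⌀0.4, A = 0.1257 in², x = 2.6 in, Ī = 0.001257 in⁴.
Hole 2 (subtracted): ⌀0.4, A = 0.1257 in², x = 5.2 in, Ī = 0.001257 in⁴.
By symmetry the centroid is at mid-width, x̄ = 3.9 in.
Transfer each piece to the centroidal y-axis using Ī + A·d² with d = x − 3.9:
  plate: d = 0 in → contributes +71.18 in⁴
  hole 1: d = -1.3 in → contributes −0.2136 in⁴
  hole 2: d = 1.3 in → contributes −0.2136 in⁴
Total I = 70.76 in⁴.

I_yy ≈ 71 in⁴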